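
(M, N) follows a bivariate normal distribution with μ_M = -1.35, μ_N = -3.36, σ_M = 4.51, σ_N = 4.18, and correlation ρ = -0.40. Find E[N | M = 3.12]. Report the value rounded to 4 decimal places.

-5.0172

E[N | M=x] = μ_N + ρ(σ_N/σ_M)(x − μ_M) for jointly normal variables.
E[N | M=3.12] = -3.36 + (-0.40)·(4.18/4.51)·(3.12 − (-1.35)) = -3.36 + (-0.37073)·(4.47) = -5.0172.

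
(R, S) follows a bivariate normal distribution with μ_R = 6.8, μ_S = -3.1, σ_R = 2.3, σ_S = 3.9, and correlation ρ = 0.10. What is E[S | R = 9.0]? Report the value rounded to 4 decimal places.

For a bivariate normal, E[S | R=x] = μ_S + ρ·(σ_S/σ_R)·(x − μ_R).
E[S | R=9.0] = -3.1 + (0.10)·(3.9/2.3)·(9.0 − (6.8)) = -3.1 + (0.169565)·(2.2) = -2.7270.

-2.7270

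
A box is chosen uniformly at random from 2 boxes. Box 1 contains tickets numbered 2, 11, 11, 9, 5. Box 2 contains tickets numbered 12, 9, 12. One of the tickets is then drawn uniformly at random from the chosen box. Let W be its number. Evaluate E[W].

E[W | box 1] = (2+11+11+9+5)/5 = 38/5.
E[W | box 2] = (12+9+12)/3 = 11.
By the law of total expectation,
E[W] = (1/2)·(38/5) + (1/2)·(11) = 93/10.

93/10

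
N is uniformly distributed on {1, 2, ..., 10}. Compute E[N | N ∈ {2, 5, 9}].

16/3

P(N ∈ {2, 5, 9}) = 3/10.
Σ over the event: 2·1/10 + 5·1/10 + 9·1/10 = 8/5.
E[N | N ∈ {2, 5, 9}] = (8/5) / (3/10) = 16/3.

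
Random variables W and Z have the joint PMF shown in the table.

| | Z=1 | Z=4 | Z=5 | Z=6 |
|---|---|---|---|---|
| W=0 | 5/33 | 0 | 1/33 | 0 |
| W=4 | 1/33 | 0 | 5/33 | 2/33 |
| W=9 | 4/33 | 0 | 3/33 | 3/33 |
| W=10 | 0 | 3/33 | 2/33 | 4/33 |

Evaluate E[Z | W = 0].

P(W = 0) = 2/11.
Σ Z·P over the event = 1·(5/33) + 5·(1/33) = 10/33.
E[Z | W = 0] = (10/33) / (2/11) = 5/3.

5/3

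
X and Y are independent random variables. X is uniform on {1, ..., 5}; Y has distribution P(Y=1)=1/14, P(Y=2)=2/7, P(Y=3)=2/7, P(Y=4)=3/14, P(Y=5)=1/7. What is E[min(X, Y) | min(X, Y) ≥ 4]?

21/5

P(min(X, Y) ≥ 4) = 1/7.
Summing min(X,Y)·P(x,y) over outcomes with min(X, Y) ≥ 4 gives 3/5.
E[min(X, Y) | min(X, Y) ≥ 4] = (3/5) / (1/7) = 21/5.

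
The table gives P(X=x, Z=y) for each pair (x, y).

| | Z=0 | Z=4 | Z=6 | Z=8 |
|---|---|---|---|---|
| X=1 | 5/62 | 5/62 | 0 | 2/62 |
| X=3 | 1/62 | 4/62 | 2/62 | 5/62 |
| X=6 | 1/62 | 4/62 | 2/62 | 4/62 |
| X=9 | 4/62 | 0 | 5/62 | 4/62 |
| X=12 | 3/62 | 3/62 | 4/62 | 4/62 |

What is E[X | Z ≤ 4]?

163/30

P(Z ≤ 4) = 15/31.
Summing X·P(X=x,Z=y) over the conditioning event gives 163/62.
E[X | Z ≤ 4] = (163/62) / (15/31) = 163/30.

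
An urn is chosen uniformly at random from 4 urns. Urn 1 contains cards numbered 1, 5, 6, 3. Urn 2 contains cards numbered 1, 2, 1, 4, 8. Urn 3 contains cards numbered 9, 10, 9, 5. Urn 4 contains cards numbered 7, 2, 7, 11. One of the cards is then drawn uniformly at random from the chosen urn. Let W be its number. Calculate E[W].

439/80

E[W | urn 1] = (1+5+6+3)/4 = 15/4.
E[W | urn 2] = (1+2+1+4+8)/5 = 16/5.
E[W | urn 3] = (9+10+9+5)/4 = 33/4.
E[W | urn 4] = (7+2+7+11)/4 = 27/4.
E[W] = (1/4)·(15/4) + (1/4)·(16/5) + (1/4)·(33/4) + (1/4)·(27/4) = 439/80.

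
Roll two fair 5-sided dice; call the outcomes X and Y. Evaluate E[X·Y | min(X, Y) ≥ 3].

P(min(X, Y) ≥ 3) = 9/25.
Summing XY·P(x,y) over outcomes with min(X, Y) ≥ 3 gives 144/25.
E[X·Y | min(X, Y) ≥ 3] = (144/25) / (9/25) = 16.

16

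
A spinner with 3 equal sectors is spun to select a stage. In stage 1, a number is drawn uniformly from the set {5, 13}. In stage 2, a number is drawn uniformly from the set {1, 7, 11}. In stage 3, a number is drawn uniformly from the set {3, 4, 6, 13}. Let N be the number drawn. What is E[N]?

131/18

E[N | stage 1] = (5+13)/2 = 9.
E[N | stage 2] = (1+7+11)/3 = 19/3.
E[N | stage 3] = (3+4+6+13)/4 = 13/2.
E[N] = (1/3)·(9) + (1/3)·(19/3) + (1/3)·(13/2) = 131/18.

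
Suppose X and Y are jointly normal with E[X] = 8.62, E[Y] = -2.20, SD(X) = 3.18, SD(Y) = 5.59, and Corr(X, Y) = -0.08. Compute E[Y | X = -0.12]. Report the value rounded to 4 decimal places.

-0.9709

The regression of Y on X has slope ρ·σ_Y/σ_X and passes through (μ_X, μ_Y).
E[Y | X=-0.12] = -2.20 + (-0.08)·(5.59/3.18)·(-0.12 − (8.62)) = -2.20 + (-0.14063)·(-8.74) = -0.9709.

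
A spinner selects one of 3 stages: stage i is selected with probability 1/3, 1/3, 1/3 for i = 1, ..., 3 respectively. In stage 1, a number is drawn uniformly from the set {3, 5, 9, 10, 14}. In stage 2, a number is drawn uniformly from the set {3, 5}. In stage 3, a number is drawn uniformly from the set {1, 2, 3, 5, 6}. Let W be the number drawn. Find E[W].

26/5

E[W | stage 1] = (3+5+9+10+14)/5 = 41/5.
E[W | stage 2] = (3+5)/2 = 4.
E[W | stage 3] = (1+2+3+5+6)/5 = 17/5.
By the law of total expectation,
E[W] = (1/3)·(41/5) + (1/3)·(4) + (1/3)·(17/5) = 26/5.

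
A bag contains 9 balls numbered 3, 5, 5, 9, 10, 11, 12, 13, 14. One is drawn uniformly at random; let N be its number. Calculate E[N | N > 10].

P(N > 10) = 4/9.
Σ over the event: 11·1/9 + 12·1/9 + 13·1/9 + 14·1/9 = 50/9.
E[N | N > 10] = (50/9) / (4/9) = 25/2.

25/2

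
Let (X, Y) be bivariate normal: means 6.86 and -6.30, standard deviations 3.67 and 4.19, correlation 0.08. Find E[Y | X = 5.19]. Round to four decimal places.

The regression of Y on X has slope ρ·σ_Y/σ_X and passes through (μ_X, μ_Y).
E[Y | X=5.19] = -6.30 + (0.08)·(4.19/3.67)·(5.19 − (6.86)) = -6.30 + (0.091335)·(-1.67) = -6.4525.

-6.4525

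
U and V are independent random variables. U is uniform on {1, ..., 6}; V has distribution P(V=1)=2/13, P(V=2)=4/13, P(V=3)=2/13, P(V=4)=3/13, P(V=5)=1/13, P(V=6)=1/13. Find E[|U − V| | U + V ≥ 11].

2/3

P(U + V ≥ 11) = 1/26.
Summing |U−V|·P(x,y) over outcomes with U + V ≥ 11 gives 1/39.
E[|U − V| | U + V ≥ 11] = (1/39) / (1/26) = 2/3.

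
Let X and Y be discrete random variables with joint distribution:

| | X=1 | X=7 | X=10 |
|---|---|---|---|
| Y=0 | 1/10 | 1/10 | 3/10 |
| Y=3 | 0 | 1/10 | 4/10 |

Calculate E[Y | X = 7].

3/2

P(X = 7) = 1/5.
Σ Y·P over the event = 0·(1/10) + 3·(1/10) = 3/10.
E[Y | X = 7] = (3/10) / (1/5) = 3/2.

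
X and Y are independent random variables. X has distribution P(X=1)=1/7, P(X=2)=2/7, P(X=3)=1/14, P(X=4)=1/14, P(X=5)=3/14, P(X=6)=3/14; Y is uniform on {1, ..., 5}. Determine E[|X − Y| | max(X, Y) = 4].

P(max(X, Y) = 4) = 11/70.
Summing |X−Y|·P(x,y) over outcomes with max(X, Y) = 4 gives 3/10.
E[|X − Y| | max(X, Y) = 4] = (3/10) / (11/70) = 21/11.

21/11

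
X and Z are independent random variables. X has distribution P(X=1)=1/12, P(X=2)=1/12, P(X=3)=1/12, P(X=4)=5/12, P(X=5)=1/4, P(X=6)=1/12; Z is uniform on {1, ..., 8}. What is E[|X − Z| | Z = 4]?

P(Z = 4) = 1/8.
Summing |X−Z|·P(x,y) over outcomes with Z = 4 gives 11/96.
E[|X − Z| | Z = 4] = (11/96) / (1/8) = 11/12.

11/12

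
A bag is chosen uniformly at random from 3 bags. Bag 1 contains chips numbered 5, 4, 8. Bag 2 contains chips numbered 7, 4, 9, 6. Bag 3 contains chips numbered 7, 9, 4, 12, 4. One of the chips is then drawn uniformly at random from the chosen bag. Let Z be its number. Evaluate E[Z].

581/90

E[Z | bag 1] = (5+4+8)/3 = 17/3.
E[Z | bag 2] = (7+4+9+6)/4 = 13/2.
E[Z | bag 3] = (7+9+4+12+4)/5 = 36/5.
E[Z] = (1/3)·(17/3) + (1/3)·(13/2) + (1/3)·(36/5) = 581/90.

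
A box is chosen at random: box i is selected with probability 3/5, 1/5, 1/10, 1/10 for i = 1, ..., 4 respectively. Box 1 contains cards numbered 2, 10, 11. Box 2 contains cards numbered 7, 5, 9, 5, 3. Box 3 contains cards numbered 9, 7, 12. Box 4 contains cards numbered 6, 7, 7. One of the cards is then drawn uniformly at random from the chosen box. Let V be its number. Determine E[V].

E[V | box 1] = (2+10+11)/3 = 23/3.
E[V | box 2] = (7+5+9+5+3)/5 = 29/5.
E[V | box 3] = (9+7+12)/3 = 28/3.
E[V | box 4] = (6+7+7)/3 = 20/3.
E[V] = (3/5)·(23/3) + (1/5)·(29/5) + (1/10)·(28/3) + (1/10)·(20/3) = 184/25.

184/25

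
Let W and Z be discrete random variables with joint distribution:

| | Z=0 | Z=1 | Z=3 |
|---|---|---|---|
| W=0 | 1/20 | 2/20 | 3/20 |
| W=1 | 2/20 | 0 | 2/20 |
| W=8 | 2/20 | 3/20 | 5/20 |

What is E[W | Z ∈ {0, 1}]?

21/5

P(Z ∈ {0, 1}) = 1/2.
Σ W·P over the event = 0·(1/20) + 0·(2/20) + 1·(2/20) + 8·(2/20) + 8·(3/20) = 21/10.
E[W | Z ∈ {0, 1}] = (21/10) / (1/2) = 21/5.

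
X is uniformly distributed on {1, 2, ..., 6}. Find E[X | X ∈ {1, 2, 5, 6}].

P(X ∈ {1, 2, 5, 6}) = 2/3.
Σ over the event: 1·1/6 + 2·1/6 + 5·1/6 + 6·1/6 = 7/3.
E[X | X ∈ {1, 2, 5, 6}] = (7/3) / (2/3) = 7/2.

7/2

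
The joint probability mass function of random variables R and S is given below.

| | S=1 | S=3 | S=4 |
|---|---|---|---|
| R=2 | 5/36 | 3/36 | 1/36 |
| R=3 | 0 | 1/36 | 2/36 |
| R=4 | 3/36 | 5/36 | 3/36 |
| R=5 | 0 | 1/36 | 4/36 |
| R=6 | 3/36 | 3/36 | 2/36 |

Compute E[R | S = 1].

P(S = 1) = 11/36.
Σ R·P over the event = 2·(5/36) + 4·(3/36) + 6·(3/36) = 10/9.
E[R | S = 1] = (10/9) / (11/36) = 40/11.

40/11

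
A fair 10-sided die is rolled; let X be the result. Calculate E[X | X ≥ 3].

13/2

Given X ≥ 3, X is equally likely to be any of {3, 4, 5, 6, 7, 8, 9, 10}.
E[X | X ≥ 3] = (3 + 4 + 5 + 6 + 7 + 8 + 9 + 10) / 8 = 13/2.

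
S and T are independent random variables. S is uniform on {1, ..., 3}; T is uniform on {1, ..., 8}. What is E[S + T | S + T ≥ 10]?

31/3

Outcomes with S + T ≥ 10: (2,8), (3,7), (3,8), each with probability 1/24.
E[S + T | S + T ≥ 10] = (10 + 10 + 11) / 3 = 31/3.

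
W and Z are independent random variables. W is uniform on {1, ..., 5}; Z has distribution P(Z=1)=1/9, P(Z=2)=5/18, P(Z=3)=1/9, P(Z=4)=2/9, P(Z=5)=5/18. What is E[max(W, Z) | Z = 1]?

3

P(Z = 1) = 1/9.
Summing max(W,Z)·P(x,y) over outcomes with Z = 1 gives 1/3.
E[max(W, Z) | Z = 1] = (1/3) / (1/9) = 3.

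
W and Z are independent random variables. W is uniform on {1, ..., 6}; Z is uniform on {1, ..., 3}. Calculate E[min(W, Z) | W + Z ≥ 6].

20/9

Outcomes with W + Z ≥ 6: (3,3), (4,2), (4,3), (5,1), (5,2), (5,3), (6,1), (6,2), (6,3), each with probability 1/18.
E[min(W, Z) | W + Z ≥ 6] = (3 + 2 + 3 + 1 + 2 + 3 + 1 + 2 + 3) / 9 = 20/9.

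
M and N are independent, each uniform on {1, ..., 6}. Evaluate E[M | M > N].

14/3

P(M > N) = 5/12.
Summing M·P(x,y) over outcomes with M > N gives 35/18.
E[M | M > N] = (35/18) / (5/12) = 14/3.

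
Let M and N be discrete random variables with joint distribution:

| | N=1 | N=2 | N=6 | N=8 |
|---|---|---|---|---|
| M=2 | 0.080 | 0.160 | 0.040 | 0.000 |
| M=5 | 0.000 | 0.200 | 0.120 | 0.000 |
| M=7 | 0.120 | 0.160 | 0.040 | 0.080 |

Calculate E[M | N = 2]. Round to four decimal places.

P(N = 2) = 0.520.
Summing M·P(M=x,N=y) over the conditioning event gives 2.440.
E[M | N = 2] = (2.440) / (0.520) = 4.6923.

4.6923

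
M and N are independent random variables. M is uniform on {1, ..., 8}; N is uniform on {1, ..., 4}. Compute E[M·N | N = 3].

Outcomes with N = 3: (1,3), (2,3), (3,3), (4,3), (5,3), (6,3), (7,3), (8,3), each with probability 1/32.
E[M·N | N = 3] = (3 + 6 + 9 + 12 + 15 + 18 + 21 + 24) / 8 = 27/2.

27/2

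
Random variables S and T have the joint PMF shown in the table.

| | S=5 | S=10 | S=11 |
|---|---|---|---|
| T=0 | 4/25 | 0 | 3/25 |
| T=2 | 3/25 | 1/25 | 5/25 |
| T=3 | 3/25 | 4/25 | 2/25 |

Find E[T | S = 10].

P(S = 10) = 1/5.
Σ T·P over the event = 2·(1/25) + 3·(4/25) = 14/25.
E[T | S = 10] = (14/25) / (1/5) = 14/5.

14/5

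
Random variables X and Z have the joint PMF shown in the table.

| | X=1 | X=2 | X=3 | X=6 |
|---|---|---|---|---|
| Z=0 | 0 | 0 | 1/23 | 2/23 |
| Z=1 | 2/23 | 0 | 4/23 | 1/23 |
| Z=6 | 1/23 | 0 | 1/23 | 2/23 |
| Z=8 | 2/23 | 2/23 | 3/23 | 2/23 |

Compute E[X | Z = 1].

P(Z = 1) = 7/23.
Σ X·P over the event = 1·(2/23) + 3·(4/23) + 6·(1/23) = 20/23.
E[X | Z = 1] = (20/23) / (7/23) = 20/7.

20/7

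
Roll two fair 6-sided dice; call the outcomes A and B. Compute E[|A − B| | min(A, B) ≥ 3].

P(min(A, B) ≥ 3) = 4/9.
Summing |A−B|·P(x,y) over outcomes with min(A, B) ≥ 3 gives 5/9.
E[|A − B| | min(A, B) ≥ 3] = (5/9) / (4/9) = 5/4.

5/4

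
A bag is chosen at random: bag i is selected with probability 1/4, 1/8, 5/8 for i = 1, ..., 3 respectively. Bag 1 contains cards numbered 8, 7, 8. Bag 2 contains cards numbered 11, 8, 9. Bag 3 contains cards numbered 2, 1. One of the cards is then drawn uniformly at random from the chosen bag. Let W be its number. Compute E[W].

193/48

E[W | bag 1] = (8+7+8)/3 = 23/3.
E[W | bag 2] = (11+8+9)/3 = 28/3.
E[W | bag 3] = (2+1)/2 = 3/2.
E[W] = (1/4)·(23/3) + (1/8)·(28/3) + (5/8)·(3/2) = 193/48.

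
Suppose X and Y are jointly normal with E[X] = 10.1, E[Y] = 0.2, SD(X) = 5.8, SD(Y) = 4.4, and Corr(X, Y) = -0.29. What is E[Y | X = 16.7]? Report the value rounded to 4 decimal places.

-1.2520

E[Y | X=x] = μ_Y + ρ(σ_Y/σ_X)(x − μ_X) for jointly normal variables.
E[Y | X=16.7] = 0.2 + (-0.29)·(4.4/5.8)·(16.7 − (10.1)) = 0.2 + (-0.22)·(6.6) = -1.2520.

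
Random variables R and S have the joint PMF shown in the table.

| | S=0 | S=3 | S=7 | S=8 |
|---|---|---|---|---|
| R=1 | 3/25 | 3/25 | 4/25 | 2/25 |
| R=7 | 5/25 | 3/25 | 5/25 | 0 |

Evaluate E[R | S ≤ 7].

P(S ≤ 7) = 23/25.
Σ R·P over the event = 1·(3/25) + 1·(3/25) + 1·(4/25) + 7·(5/25) + 7·(3/25) + 7·(5/25) = 101/25.
E[R | S ≤ 7] = (101/25) / (23/25) = 101/23.

101/23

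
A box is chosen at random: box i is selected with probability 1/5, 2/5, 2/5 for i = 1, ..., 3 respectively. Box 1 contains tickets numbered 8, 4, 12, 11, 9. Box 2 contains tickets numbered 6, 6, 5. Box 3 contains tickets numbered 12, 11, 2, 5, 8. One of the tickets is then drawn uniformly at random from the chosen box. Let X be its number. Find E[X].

106/15

E[X | box 1] = (8+4+12+11+9)/5 = 44/5.
E[X | box 2] = (6+6+5)/3 = 17/3.
E[X | box 3] = (12+11+2+5+8)/5 = 38/5.
E[X] = (1/5)·(44/5) + (2/5)·(17/3) + (2/5)·(38/5) = 106/15.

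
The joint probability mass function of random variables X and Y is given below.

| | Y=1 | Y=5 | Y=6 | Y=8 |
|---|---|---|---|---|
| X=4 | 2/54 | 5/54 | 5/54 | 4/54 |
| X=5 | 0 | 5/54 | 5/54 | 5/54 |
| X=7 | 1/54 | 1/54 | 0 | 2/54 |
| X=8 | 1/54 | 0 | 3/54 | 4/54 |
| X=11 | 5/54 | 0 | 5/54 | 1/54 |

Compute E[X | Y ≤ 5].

P(Y ≤ 5) = 10/27.
Σ X·P over the event = 4·(2/54) + 4·(5/54) + 5·(5/54) + 7·(1/54) + 7·(1/54) + 8·(1/54) + 11·(5/54) = 65/27.
E[X | Y ≤ 5] = (65/27) / (10/27) = 13/2.

13/2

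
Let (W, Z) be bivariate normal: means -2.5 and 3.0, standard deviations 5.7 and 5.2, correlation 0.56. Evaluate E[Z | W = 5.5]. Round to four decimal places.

The regression of Z on W has slope ρ·σ_Z/σ_W and passes through (μ_W, μ_Z).
E[Z | W=5.5] = 3.0 + (0.56)·(5.2/5.7)·(5.5 − (-2.5)) = 3.0 + (0.51088)·(8) = 7.0870.

7.0870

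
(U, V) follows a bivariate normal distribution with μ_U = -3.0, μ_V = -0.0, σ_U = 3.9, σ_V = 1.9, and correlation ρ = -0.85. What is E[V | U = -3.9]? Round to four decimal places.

For a bivariate normal, E[V | U=x] = μ_V + ρ·(σ_V/σ_U)·(x − μ_U).
E[V | U=-3.9] = -0.0 + (-0.85)·(1.9/3.9)·(-3.9 − (-3.0)) = -0.0 + (-0.4141)·(-0.9) = 0.3727.

0.3727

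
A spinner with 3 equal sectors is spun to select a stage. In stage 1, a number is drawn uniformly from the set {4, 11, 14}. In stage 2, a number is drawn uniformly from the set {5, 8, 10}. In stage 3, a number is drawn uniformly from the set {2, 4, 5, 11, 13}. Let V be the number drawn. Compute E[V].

73/9

E[V | stage 1] = (4+11+14)/3 = 29/3.
E[V | stage 2] = (5+8+10)/3 = 23/3.
E[V | stage 3] = (2+4+5+11+13)/5 = 7.
E[V] = (1/3)·(29/3) + (1/3)·(23/3) + (1/3)·(7) = 73/9.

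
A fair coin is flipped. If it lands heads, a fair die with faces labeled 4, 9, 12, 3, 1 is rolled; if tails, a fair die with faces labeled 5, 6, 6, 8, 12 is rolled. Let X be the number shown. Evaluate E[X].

E[X | heads] = (4+9+12+3+1)/5 = 29/5.
E[X | tails] = (5+6+6+8+12)/5 = 37/5.
By the law of total expectation,
E[X] = (1/2)·(29/5) + (1/2)·(37/5) = 33/5.

33/5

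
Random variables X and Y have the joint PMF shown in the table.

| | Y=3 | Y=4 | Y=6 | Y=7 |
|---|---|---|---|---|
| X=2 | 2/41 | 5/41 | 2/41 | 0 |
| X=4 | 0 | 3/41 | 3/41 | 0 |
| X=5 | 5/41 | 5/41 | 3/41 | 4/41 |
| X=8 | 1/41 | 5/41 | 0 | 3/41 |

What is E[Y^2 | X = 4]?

26

P(X = 4) = 6/41.
Σ Y^2·P over the event = 16·(3/41) + 36·(3/41) = 156/41.
E[Y^2 | X = 4] = (156/41) / (6/41) = 26.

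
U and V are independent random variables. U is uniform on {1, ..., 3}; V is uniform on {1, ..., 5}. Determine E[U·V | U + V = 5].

16/3

Outcomes with U + V = 5: (1,4), (2,3), (3,2), each with probability 1/15.
E[U·V | U + V = 5] = (4 + 6 + 6) / 3 = 16/3.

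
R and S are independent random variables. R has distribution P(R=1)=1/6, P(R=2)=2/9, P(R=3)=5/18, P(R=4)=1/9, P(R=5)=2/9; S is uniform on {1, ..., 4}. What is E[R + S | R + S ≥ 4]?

369/62

P(R + S ≥ 4) = 31/36.
Summing (R+S)·P(x,y) over outcomes with R + S ≥ 4 gives 41/8.
E[R + S | R + S ≥ 4] = (41/8) / (31/36) = 369/62.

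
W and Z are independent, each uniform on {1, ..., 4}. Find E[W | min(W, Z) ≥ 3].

7/2

Outcomes with min(W, Z) ≥ 3: (3,3), (3,4), (4,3), (4,4), each with probability 1/16.
E[W | min(W, Z) ≥ 3] = (3 + 3 + 4 + 4) / 4 = 7/2.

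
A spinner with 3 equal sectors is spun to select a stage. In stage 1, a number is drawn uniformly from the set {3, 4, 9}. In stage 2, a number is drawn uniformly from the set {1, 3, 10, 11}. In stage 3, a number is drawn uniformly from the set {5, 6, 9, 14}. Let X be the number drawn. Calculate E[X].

E[X | stage 1] = (3+4+9)/3 = 16/3.
E[X | stage 2] = (1+3+10+11)/4 = 25/4.
E[X | stage 3] = (5+6+9+14)/4 = 17/2.
By the law of total expectation,
E[X] = (1/3)·(16/3) + (1/3)·(25/4) + (1/3)·(17/2) = 241/36.

241/36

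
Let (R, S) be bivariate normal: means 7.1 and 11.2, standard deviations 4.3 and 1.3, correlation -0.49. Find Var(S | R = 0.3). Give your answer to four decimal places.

The conditional variance in a bivariate normal is σ_S²(1 − ρ²), independent of x.
Var(S | R=0.3) = (1.3)²·(1 − (-0.49)²) = 1.69·0.7599 = 1.2842.

1.2842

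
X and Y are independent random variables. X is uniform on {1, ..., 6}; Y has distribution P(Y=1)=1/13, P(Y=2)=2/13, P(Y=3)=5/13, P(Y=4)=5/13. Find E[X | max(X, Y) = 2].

8/5

P(max(X, Y) = 2) = 5/78.
Summing X·P(x,y) over outcomes with max(X, Y) = 2 gives 4/39.
E[X | max(X, Y) = 2] = (4/39) / (5/78) = 8/5.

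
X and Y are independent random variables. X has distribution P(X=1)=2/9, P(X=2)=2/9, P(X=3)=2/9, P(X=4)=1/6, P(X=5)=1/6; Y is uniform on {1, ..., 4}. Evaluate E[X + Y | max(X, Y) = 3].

P(max(X, Y) = 3) = 5/18.
Summing (X+Y)·P(x,y) over outcomes with max(X, Y) = 3 gives 4/3.
E[X + Y | max(X, Y) = 3] = (4/3) / (5/18) = 24/5.

24/5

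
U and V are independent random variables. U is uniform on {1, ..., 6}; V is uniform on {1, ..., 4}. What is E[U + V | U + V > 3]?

P(U + V > 3) = 7/8.
Summing (U+V)·P(x,y) over outcomes with U + V > 3 gives 17/3.
E[U + V | U + V > 3] = (17/3) / (7/8) = 136/21.

136/21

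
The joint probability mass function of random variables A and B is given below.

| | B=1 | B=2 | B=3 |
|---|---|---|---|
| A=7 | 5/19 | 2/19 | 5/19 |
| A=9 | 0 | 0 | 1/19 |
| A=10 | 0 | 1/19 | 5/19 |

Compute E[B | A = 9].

3

P(A = 9) = 1/19.
Σ B·P over the event = 3·(1/19) = 3/19.
E[B | A = 9] = (3/19) / (1/19) = 3.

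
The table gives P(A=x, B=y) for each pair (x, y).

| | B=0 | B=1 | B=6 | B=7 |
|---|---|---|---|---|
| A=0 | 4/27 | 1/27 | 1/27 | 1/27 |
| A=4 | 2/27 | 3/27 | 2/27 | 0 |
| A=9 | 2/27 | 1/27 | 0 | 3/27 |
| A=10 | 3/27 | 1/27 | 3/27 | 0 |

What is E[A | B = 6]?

19/3

P(B = 6) = 2/9.
Σ A·P over the event = 0·(1/27) + 4·(2/27) + 10·(3/27) = 38/27.
E[A | B = 6] = (38/27) / (2/9) = 19/3.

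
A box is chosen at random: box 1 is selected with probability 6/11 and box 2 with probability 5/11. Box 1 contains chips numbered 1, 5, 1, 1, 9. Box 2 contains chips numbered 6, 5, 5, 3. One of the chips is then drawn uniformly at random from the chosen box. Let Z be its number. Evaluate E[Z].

883/220

E[Z | box 1] = (1+5+1+1+9)/5 = 17/5.
E[Z | box 2] = (6+5+5+3)/4 = 19/4.
E[Z] = (6/11)·(17/5) + (5/11)·(19/4) = 883/220.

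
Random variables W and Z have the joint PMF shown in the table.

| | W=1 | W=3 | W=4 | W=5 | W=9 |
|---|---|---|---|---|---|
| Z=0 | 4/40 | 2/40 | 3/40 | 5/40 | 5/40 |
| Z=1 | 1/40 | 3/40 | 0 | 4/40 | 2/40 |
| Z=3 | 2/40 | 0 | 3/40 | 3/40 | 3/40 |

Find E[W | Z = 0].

P(Z = 0) = 19/40.
Σ W·P over the event = 1·(4/40) + 3·(2/40) + 4·(3/40) + 5·(5/40) + 9·(5/40) = 23/10.
E[W | Z = 0] = (23/10) / (19/40) = 92/19.

92/19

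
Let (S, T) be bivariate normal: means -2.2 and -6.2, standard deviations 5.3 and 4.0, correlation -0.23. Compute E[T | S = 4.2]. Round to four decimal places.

-7.3109

For a bivariate normal, E[T | S=x] = μ_T + ρ·(σ_T/σ_S)·(x − μ_S).
E[T | S=4.2] = -6.2 + (-0.23)·(4.0/5.3)·(4.2 − (-2.2)) = -6.2 + (-0.17358)·(6.4) = -7.3109.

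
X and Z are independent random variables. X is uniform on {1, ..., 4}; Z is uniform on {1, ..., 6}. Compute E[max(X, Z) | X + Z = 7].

19/4

Outcomes with X + Z = 7: (1,6), (2,5), (3,4), (4,3), each with probability 1/24.
E[max(X, Z) | X + Z = 7] = (6 + 5 + 4 + 4) / 4 = 19/4.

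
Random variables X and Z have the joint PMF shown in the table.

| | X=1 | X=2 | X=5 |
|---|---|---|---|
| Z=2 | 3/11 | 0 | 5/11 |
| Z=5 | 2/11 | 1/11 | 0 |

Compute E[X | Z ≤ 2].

7/2

P(Z ≤ 2) = 8/11.
Summing X·P(X=x,Z=y) over the conditioning event gives 28/11.
E[X | Z ≤ 2] = (28/11) / (8/11) = 7/2.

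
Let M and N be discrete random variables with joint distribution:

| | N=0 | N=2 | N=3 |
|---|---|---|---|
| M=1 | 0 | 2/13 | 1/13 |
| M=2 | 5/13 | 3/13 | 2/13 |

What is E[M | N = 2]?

P(N = 2) = 5/13.
Σ M·P over the event = 1·(2/13) + 2·(3/13) = 8/13.
E[M | N = 2] = (8/13) / (5/13) = 8/5.

8/5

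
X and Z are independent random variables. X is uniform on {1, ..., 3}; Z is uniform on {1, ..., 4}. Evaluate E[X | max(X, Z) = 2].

Outcomes with max(X, Z) = 2: (1,2), (2,1), (2,2), each with probability 1/12.
E[X | max(X, Z) = 2] = (1 + 2 + 2) / 3 = 5/3.

5/3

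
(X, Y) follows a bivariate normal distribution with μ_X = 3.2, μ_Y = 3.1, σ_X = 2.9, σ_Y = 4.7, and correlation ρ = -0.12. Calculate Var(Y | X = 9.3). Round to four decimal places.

The conditional variance in a bivariate normal is σ_Y²(1 − ρ²), independent of x.
Var(Y | X=9.3) = (4.7)²·(1 − (-0.12)²) = 22.09·0.9856 = 21.7719.

21.7719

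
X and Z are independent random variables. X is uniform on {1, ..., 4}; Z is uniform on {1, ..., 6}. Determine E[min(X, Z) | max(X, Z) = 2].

4/3

P(max(X, Z) = 2) = 1/8.
Summing min(X,Z)·P(x,y) over outcomes with max(X, Z) = 2 gives 1/6.
E[min(X, Z) | max(X, Z) = 2] = (1/6) / (1/8) = 4/3.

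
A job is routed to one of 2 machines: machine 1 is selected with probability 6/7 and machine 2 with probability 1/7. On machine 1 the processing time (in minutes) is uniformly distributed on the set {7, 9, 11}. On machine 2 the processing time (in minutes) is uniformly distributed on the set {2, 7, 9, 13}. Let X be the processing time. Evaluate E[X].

247/28

E[X | machine 1] = (7+9+11)/3 = 9.
E[X | machine 2] = (2+7+9+13)/4 = 31/4.
E[X] = (6/7)·(9) + (1/7)·(31/4) = 247/28.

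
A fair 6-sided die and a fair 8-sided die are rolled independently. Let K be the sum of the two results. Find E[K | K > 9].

34/3

P(K > 9) = 5/16.
Σ over the event: 10·5/48 + 11·1/12 + 12·1/16 + 13·1/24 + 14·1/48 = 85/24.
E[K | K > 9] = (85/24) / (5/16) = 34/3.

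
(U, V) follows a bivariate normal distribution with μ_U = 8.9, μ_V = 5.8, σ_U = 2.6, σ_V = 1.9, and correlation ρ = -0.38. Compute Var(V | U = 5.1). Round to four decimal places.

Var(V | U=x) = (1 − ρ²)·σ_V².
Var(V | U=5.1) = (1.9)²·(1 − (-0.38)²) = 3.61·0.8556 = 3.0887.

3.0887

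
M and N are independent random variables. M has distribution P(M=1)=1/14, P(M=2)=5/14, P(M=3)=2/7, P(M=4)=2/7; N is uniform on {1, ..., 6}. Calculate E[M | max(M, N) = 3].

47/18

P(max(M, N) = 3) = 3/14.
Summing M·P(x,y) over outcomes with max(M, N) = 3 gives 47/84.
E[M | max(M, N) = 3] = (47/84) / (3/14) = 47/18.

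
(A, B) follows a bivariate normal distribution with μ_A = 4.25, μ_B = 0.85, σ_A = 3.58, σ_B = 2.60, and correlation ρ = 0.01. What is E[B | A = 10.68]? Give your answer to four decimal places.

0.8967

For a bivariate normal, E[B | A=x] = μ_B + ρ·(σ_B/σ_A)·(x − μ_A).
E[B | A=10.68] = 0.85 + (0.01)·(2.60/3.58)·(10.68 − (4.25)) = 0.85 + (0.0072626)·(6.43) = 0.8967.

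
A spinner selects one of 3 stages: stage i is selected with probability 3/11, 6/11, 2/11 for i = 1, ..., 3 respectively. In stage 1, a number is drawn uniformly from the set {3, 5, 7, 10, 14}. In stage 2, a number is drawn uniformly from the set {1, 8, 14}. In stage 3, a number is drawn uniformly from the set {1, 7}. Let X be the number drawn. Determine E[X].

E[X | stage 1] = (3+5+7+10+14)/5 = 39/5.
E[X | stage 2] = (1+8+14)/3 = 23/3.
E[X | stage 3] = (1+7)/2 = 4.
E[X] = (3/11)·(39/5) + (6/11)·(23/3) + (2/11)·(4) = 387/55.

387/55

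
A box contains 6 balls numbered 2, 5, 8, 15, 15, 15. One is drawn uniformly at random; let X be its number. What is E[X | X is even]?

5

P(X is even) = 1/3.
Σ over the event: 2·1/6 + 8·1/6 = 5/3.
E[X | X is even] = (5/3) / (1/3) = 5.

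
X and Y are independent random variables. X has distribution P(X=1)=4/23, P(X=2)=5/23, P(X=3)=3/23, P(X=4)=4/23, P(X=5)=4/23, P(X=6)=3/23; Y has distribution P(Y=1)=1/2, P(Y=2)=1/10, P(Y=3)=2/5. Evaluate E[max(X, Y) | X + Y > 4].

P(X + Y > 4) = 29/46.
Summing max(X,Y)·P(x,y) over outcomes with X + Y > 4 gives 129/46.
E[max(X, Y) | X + Y > 4] = (129/46) / (29/46) = 129/29.

129/29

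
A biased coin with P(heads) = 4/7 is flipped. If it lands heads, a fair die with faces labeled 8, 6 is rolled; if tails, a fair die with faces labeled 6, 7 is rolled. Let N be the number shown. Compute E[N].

E[N | heads] = (8+6)/2 = 7.
E[N | tails] = (6+7)/2 = 13/2.
E[N] = (4/7)·(7) + (3/7)·(13/2) = 95/14.

95/14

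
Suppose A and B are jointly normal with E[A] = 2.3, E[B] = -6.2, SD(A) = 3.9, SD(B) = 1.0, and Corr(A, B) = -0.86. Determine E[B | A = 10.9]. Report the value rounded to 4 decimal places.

-8.0964

E[B | A=x] = μ_B + ρ(σ_B/σ_A)(x − μ_A) for jointly normal variables.
E[B | A=10.9] = -6.2 + (-0.86)·(1.0/3.9)·(10.9 − (2.3)) = -6.2 + (-0.22051)·(8.6) = -8.0964.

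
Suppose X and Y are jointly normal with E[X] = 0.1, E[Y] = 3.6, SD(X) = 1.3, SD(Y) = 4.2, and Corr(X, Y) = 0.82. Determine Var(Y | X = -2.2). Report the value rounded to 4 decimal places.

5.7789

For a bivariate normal, Var(Y | X=x) = σ_Y²(1 − ρ²).
Var(Y | X=-2.2) = (4.2)²·(1 − (0.82)²) = 17.64·0.3276 = 5.7789.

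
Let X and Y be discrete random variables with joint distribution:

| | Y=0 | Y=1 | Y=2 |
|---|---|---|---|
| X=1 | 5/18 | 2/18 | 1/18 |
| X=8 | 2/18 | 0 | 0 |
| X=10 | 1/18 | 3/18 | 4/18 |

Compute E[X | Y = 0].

31/8

P(Y = 0) = 4/9.
Summing X·P(X=x,Y=y) over the conditioning event gives 31/18.
E[X | Y = 0] = (31/18) / (4/9) = 31/8.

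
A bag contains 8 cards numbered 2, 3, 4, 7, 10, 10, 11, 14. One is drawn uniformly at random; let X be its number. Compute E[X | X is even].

P(X is even) = 5/8.
Σ over the event: 2·1/8 + 4·1/8 + 10·1/4 + 14·1/8 = 5.
E[X | X is even] = (5) / (5/8) = 8.

8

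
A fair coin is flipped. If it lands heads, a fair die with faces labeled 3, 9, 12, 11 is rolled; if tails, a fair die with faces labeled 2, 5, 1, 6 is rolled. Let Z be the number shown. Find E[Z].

49/8

E[Z | heads] = (3+9+12+11)/4 = 35/4.
E[Z | tails] = (2+5+1+6)/4 = 7/2.
By the law of total expectation,
E[Z] = (1/2)·(35/4) + (1/2)·(7/2) = 49/8.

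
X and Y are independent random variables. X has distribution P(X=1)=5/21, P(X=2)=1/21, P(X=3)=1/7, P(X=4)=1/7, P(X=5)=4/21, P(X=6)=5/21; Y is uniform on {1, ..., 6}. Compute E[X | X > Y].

286/57

P(X > Y) = 19/42.
Summing X·P(x,y) over outcomes with X > Y gives 143/63.
E[X | X > Y] = (143/63) / (19/42) = 286/57.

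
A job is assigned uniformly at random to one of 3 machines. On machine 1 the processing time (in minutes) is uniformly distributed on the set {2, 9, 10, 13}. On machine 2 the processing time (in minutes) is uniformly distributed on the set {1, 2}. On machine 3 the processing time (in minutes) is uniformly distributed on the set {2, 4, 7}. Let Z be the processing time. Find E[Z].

43/9

E[Z | machine 1] = (2+9+10+13)/4 = 17/2.
E[Z | machine 2] = (1+2)/2 = 3/2.
E[Z | machine 3] = (2+4+7)/3 = 13/3.
E[Z] = (1/3)·(17/2) + (1/3)·(3/2) + (1/3)·(13/3) = 43/9.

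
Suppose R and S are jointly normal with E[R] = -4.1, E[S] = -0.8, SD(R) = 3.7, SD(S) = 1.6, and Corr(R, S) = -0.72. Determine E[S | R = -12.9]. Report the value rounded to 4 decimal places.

1.9399

The regression of S on R has slope ρ·σ_S/σ_R and passes through (μ_R, μ_S).
E[S | R=-12.9] = -0.8 + (-0.72)·(1.6/3.7)·(-12.9 − (-4.1)) = -0.8 + (-0.31135)·(-8.8) = 1.9399.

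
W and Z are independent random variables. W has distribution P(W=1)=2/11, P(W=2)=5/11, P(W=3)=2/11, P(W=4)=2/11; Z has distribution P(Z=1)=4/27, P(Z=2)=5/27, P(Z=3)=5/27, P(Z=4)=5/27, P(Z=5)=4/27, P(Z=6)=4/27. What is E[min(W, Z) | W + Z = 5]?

P(W + Z = 5) = 53/297.
Summing min(W,Z)·P(x,y) over outcomes with W + Z = 5 gives 8/27.
E[min(W, Z) | W + Z = 5] = (8/27) / (53/297) = 88/53.

88/53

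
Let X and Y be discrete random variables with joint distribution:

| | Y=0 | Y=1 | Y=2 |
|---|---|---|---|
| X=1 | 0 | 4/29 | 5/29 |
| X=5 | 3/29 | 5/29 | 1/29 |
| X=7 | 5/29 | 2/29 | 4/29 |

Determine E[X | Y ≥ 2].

19/5

P(Y ≥ 2) = 10/29.
Σ X·P over the event = 1·(5/29) + 5·(1/29) + 7·(4/29) = 38/29.
E[X | Y ≥ 2] = (38/29) / (10/29) = 19/5.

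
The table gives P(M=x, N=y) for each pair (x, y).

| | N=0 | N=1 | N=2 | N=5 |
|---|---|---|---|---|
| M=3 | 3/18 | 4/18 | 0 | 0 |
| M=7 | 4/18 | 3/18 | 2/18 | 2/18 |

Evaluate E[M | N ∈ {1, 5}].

47/9

P(N ∈ {1, 5}) = 1/2.
Σ M·P over the event = 3·(4/18) + 7·(3/18) + 7·(2/18) = 47/18.
E[M | N ∈ {1, 5}] = (47/18) / (1/2) = 47/9.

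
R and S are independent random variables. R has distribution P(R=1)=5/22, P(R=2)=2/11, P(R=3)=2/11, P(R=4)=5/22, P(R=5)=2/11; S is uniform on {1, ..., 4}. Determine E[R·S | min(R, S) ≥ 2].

P(min(R, S) ≥ 2) = 51/88.
Summing RS·P(x,y) over outcomes with min(R, S) ≥ 2 gives 135/22.
E[R·S | min(R, S) ≥ 2] = (135/22) / (51/88) = 180/17.

180/17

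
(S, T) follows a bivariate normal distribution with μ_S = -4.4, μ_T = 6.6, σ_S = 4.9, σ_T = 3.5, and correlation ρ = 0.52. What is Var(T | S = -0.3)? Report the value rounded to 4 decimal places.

8.9376

Var(T | S=x) = (1 − ρ²)·σ_T².
Var(T | S=-0.3) = (3.5)²·(1 − (0.52)²) = 12.25·0.7296 = 8.9376.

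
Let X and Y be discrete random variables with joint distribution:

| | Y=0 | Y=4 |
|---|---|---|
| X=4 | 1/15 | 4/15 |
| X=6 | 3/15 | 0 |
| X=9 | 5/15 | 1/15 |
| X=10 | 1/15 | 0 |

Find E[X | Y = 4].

5

P(Y = 4) = 1/3.
Σ X·P over the event = 4·(4/15) + 9·(1/15) = 5/3.
E[X | Y = 4] = (5/3) / (1/3) = 5.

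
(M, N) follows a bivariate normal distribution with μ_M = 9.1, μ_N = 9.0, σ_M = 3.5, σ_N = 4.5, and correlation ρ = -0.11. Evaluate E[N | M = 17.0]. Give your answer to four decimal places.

7.8827

For a bivariate normal, E[N | M=x] = μ_N + ρ·(σ_N/σ_M)·(x − μ_M).
E[N | M=17.0] = 9.0 + (-0.11)·(4.5/3.5)·(17.0 − (9.1)) = 9.0 + (-0.14143)·(7.9) = 7.8827.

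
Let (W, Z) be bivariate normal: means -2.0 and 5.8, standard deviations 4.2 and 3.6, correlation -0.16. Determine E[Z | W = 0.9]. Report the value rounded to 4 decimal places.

For a bivariate normal, E[Z | W=x] = μ_Z + ρ·(σ_Z/σ_W)·(x − μ_W).
E[Z | W=0.9] = 5.8 + (-0.16)·(3.6/4.2)·(0.9 − (-2.0)) = 5.8 + (-0.13714)·(2.9) = 5.4023.

5.4023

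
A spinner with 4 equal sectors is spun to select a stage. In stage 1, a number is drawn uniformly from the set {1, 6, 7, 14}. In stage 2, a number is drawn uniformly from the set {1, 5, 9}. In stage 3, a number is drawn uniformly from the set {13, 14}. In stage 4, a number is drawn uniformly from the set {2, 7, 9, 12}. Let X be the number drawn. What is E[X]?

E[X | stage 1] = (1+6+7+14)/4 = 7.
E[X | stage 2] = (1+5+9)/3 = 5.
E[X | stage 3] = (13+14)/2 = 27/2.
E[X | stage 4] = (2+7+9+12)/4 = 15/2.
By the law of total expectation,
E[X] = (1/4)·(7) + (1/4)·(5) + (1/4)·(27/2) + (1/4)·(15/2) = 33/4.

33/4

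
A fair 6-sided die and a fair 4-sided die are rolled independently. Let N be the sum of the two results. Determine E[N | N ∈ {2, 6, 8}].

25/4

P(N ∈ {2, 6, 8}) = 1/3.
Σ over the event: 2·1/24 + 6·1/6 + 8·1/8 = 25/12.
E[N | N ∈ {2, 6, 8}] = (25/12) / (1/3) = 25/4.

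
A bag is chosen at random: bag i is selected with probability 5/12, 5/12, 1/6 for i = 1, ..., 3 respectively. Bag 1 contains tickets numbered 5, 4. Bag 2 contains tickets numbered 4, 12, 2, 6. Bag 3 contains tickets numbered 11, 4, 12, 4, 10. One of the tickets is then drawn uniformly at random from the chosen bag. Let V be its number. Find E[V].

E[V | bag 1] = (5+4)/2 = 9/2.
E[V | bag 2] = (4+12+2+6)/4 = 6.
E[V | bag 3] = (11+4+12+4+10)/5 = 41/5.
E[V] = (5/12)·(9/2) + (5/12)·(6) + (1/6)·(41/5) = 689/120.

689/120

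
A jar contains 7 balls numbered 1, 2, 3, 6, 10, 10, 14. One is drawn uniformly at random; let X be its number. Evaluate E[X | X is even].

P(X is even) = 5/7.
Σ over the event: 2·1/7 + 6·1/7 + 10·2/7 + 14·1/7 = 6.
E[X | X is even] = (6) / (5/7) = 42/5.

42/5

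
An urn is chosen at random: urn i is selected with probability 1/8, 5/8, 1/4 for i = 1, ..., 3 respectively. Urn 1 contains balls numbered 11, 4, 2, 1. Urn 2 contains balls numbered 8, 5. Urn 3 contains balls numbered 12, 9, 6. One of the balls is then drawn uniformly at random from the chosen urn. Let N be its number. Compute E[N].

E[N | urn 1] = (11+4+2+1)/4 = 9/2.
E[N | urn 2] = (8+5)/2 = 13/2.
E[N | urn 3] = (12+9+6)/3 = 9.
By the law of total expectation,
E[N] = (1/8)·(9/2) + (5/8)·(13/2) + (1/4)·(9) = 55/8.

55/8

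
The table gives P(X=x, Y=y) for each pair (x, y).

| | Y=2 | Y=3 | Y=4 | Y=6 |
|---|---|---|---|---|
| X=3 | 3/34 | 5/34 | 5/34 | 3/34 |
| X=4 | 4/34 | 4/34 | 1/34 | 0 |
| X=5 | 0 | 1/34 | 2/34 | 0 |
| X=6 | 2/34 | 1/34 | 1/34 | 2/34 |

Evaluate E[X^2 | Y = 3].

170/11

P(Y = 3) = 11/34.
Σ X^2·P over the event = 9·(5/34) + 16·(4/34) + 25·(1/34) + 36·(1/34) = 5.
E[X^2 | Y = 3] = (5) / (11/34) = 170/11.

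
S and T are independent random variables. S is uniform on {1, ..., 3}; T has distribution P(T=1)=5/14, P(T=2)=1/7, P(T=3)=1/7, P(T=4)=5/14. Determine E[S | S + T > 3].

67/30

P(S + T > 3) = 5/7.
Summing S·P(x,y) over outcomes with S + T > 3 gives 67/42.
E[S | S + T > 3] = (67/42) / (5/7) = 67/30.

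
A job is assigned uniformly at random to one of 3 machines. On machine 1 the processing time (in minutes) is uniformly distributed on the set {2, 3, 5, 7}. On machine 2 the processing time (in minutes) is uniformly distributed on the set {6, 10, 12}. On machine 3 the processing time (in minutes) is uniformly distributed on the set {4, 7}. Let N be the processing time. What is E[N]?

E[N | machine 1] = (2+3+5+7)/4 = 17/4.
E[N | machine 2] = (6+10+12)/3 = 28/3.
E[N | machine 3] = (4+7)/2 = 11/2.
E[N] = (1/3)·(17/4) + (1/3)·(28/3) + (1/3)·(11/2) = 229/36.

229/36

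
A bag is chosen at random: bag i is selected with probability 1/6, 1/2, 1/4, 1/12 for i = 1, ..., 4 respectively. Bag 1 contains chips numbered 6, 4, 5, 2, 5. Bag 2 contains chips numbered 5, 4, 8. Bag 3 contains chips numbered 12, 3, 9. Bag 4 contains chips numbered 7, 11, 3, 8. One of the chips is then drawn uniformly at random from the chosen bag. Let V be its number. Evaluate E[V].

1481/240

E[V | bag 1] = (6+4+5+2+5)/5 = 22/5.
E[V | bag 2] = (5+4+8)/3 = 17/3.
E[V | bag 3] = (12+3+9)/3 = 8.
E[V | bag 4] = (7+11+3+8)/4 = 29/4.
E[V] = (1/6)·(22/5) + (1/2)·(17/3) + (1/4)·(8) + (1/12)·(29/4) = 1481/240.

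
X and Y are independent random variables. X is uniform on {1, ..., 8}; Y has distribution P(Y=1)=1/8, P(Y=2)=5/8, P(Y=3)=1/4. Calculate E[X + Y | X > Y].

P(X > Y) = 47/64.
Summing (X+Y)·P(x,y) over outcomes with X > Y gives 357/64.
E[X + Y | X > Y] = (357/64) / (47/64) = 357/47.

357/47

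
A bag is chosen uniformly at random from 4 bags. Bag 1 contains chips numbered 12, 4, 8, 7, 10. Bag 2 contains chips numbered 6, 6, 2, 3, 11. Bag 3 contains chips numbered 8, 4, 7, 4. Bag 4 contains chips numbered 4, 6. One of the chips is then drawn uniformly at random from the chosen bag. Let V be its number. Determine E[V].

E[V | bag 1] = (12+4+8+7+10)/5 = 41/5.
E[V | bag 2] = (6+6+2+3+11)/5 = 28/5.
E[V | bag 3] = (8+4+7+4)/4 = 23/4.
E[V | bag 4] = (4+6)/2 = 5.
E[V] = (1/4)·(41/5) + (1/4)·(28/5) + (1/4)·(23/4) + (1/4)·(5) = 491/80.

491/80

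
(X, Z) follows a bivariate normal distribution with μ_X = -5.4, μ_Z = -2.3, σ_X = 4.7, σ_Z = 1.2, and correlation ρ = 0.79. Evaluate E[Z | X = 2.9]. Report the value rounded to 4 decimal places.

-0.6259

The regression of Z on X has slope ρ·σ_Z/σ_X and passes through (μ_X, μ_Z).
E[Z | X=2.9] = -2.3 + (0.79)·(1.2/4.7)·(2.9 − (-5.4)) = -2.3 + (0.2017)·(8.3) = -0.6259.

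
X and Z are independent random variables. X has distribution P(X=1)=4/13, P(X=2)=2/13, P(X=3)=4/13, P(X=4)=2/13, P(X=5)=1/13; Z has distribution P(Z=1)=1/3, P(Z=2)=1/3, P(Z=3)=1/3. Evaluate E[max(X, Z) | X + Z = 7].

P(X + Z = 7) = 1/13.
Summing max(X,Z)·P(x,y) over outcomes with X + Z = 7 gives 1/3.
E[max(X, Z) | X + Z = 7] = (1/3) / (1/13) = 13/3.

13/3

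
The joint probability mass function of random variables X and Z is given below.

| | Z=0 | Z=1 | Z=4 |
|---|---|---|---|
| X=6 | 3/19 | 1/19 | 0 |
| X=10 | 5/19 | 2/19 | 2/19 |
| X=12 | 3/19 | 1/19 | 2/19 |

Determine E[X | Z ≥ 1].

P(Z ≥ 1) = 8/19.
Σ X·P over the event = 6·(1/19) + 10·(2/19) + 10·(2/19) + 12·(1/19) + 12·(2/19) = 82/19.
E[X | Z ≥ 1] = (82/19) / (8/19) = 41/4.

41/4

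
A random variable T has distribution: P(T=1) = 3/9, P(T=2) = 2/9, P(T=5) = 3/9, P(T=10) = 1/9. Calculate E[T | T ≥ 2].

P(T ≥ 2) = 2/3.
Σ over the event: 2·2/9 + 5·1/3 + 10·1/9 = 29/9.
E[T | T ≥ 2] = (29/9) / (2/3) = 29/6.

29/6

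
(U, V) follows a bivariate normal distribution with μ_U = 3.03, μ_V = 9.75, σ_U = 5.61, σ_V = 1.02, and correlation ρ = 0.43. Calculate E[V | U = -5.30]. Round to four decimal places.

9.0987

E[V | U=x] = μ_V + ρ(σ_V/σ_U)(x − μ_U) for jointly normal variables.
E[V | U=-5.30] = 9.75 + (0.43)·(1.02/5.61)·(-5.30 − (3.03)) = 9.75 + (0.078182)·(-8.33) = 9.0987.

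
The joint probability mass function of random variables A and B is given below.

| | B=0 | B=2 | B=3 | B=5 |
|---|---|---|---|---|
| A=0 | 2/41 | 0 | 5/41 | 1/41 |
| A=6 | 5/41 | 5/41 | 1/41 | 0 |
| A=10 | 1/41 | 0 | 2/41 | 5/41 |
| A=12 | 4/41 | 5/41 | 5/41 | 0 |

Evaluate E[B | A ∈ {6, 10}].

P(A ∈ {6, 10}) = 19/41.
Σ B·P over the event = 0·(5/41) + 2·(5/41) + 3·(1/41) + 0·(1/41) + 3·(2/41) + 5·(5/41) = 44/41.
E[B | A ∈ {6, 10}] = (44/41) / (19/41) = 44/19.

44/19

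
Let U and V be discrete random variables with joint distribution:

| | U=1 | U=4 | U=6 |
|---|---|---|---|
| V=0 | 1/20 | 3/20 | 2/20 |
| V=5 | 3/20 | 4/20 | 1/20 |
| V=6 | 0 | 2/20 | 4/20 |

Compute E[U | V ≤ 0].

P(V ≤ 0) = 3/10.
Σ U·P over the event = 1·(1/20) + 4·(3/20) + 6·(2/20) = 5/4.
E[U | V ≤ 0] = (5/4) / (3/10) = 25/6.

25/6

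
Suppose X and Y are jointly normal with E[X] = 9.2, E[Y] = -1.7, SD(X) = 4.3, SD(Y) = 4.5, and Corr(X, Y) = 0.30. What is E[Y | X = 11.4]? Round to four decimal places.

-1.0093

For a bivariate normal, E[Y | X=x] = μ_Y + ρ·(σ_Y/σ_X)·(x − μ_X).
E[Y | X=11.4] = -1.7 + (0.30)·(4.5/4.3)·(11.4 − (9.2)) = -1.7 + (0.31395)·(2.2) = -1.0093.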